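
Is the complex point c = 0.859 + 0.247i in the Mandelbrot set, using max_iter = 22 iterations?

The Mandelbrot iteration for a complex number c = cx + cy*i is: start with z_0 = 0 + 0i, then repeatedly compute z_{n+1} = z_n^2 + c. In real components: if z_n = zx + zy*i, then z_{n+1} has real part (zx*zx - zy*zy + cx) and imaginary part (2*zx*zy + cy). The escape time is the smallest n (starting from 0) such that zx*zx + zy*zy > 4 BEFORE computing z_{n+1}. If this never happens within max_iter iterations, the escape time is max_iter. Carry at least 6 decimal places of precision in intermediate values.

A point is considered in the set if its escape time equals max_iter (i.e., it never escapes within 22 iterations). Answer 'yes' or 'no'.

z_0 = 0 + 0i, c = 0.8590 + 0.2470i
Iter 1: z = 0.8590 + 0.2470i, |z|^2 = 0.7989
Iter 2: z = 1.5359 + 0.6713i, |z|^2 = 2.8096
Iter 3: z = 2.7672 + 2.3092i, |z|^2 = 12.9898
Escaped at iteration 3

Answer: no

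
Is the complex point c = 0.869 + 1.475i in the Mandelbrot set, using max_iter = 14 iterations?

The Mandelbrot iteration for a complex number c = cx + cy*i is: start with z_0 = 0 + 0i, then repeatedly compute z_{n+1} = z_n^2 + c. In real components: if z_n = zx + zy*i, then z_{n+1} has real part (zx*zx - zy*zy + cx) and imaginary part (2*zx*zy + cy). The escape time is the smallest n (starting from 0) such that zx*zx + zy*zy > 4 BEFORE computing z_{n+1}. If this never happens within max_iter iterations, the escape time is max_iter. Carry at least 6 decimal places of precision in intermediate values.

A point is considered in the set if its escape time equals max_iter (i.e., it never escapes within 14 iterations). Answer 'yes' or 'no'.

z_0 = 0 + 0i, c = 0.8690 + 1.4750i
Iter 1: z = 0.8690 + 1.4750i, |z|^2 = 2.9308
Iter 2: z = -0.5515 + 4.0386i, |z|^2 = 16.6140
Escaped at iteration 2

Answer: no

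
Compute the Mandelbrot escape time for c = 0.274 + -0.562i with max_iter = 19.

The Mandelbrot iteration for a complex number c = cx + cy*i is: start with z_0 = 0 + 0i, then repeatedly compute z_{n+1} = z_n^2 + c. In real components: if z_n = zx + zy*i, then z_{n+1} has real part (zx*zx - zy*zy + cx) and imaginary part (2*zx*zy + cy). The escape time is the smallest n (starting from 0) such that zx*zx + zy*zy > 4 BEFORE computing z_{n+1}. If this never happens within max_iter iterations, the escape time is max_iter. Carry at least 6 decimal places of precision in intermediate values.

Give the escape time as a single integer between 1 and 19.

z_0 = 0 + 0i, c = 0.2740 + -0.5620i
Iter 1: z = 0.2740 + -0.5620i, |z|^2 = 0.3909
Iter 2: z = 0.0332 + -0.8700i, |z|^2 = 0.7580
Iter 3: z = -0.4818 + -0.6198i, |z|^2 = 0.6163
Iter 4: z = 0.1219 + 0.0352i, |z|^2 = 0.0161
Iter 5: z = 0.2876 + -0.5534i, |z|^2 = 0.3890
Iter 6: z = 0.0505 + -0.8803i, |z|^2 = 0.7776
Iter 7: z = -0.4985 + -0.6508i, |z|^2 = 0.6721
Iter 8: z = 0.0989 + 0.0868i, |z|^2 = 0.0173
Iter 9: z = 0.2762 + -0.5448i, |z|^2 = 0.3731
Iter 10: z = 0.0535 + -0.8630i, |z|^2 = 0.7476
Iter 11: z = -0.4679 + -0.6543i, |z|^2 = 0.6470
Iter 12: z = 0.0648 + 0.0503i, |z|^2 = 0.0067
Iter 13: z = 0.2757 + -0.5555i, |z|^2 = 0.3846
Iter 14: z = 0.0414 + -0.8683i, |z|^2 = 0.7556
Iter 15: z = -0.4782 + -0.6340i, |z|^2 = 0.6305
Iter 16: z = 0.1007 + 0.0443i, |z|^2 = 0.0121
Iter 17: z = 0.2822 + -0.5531i, |z|^2 = 0.3855
Iter 18: z = 0.0477 + -0.8741i, |z|^2 = 0.7664

Answer: 19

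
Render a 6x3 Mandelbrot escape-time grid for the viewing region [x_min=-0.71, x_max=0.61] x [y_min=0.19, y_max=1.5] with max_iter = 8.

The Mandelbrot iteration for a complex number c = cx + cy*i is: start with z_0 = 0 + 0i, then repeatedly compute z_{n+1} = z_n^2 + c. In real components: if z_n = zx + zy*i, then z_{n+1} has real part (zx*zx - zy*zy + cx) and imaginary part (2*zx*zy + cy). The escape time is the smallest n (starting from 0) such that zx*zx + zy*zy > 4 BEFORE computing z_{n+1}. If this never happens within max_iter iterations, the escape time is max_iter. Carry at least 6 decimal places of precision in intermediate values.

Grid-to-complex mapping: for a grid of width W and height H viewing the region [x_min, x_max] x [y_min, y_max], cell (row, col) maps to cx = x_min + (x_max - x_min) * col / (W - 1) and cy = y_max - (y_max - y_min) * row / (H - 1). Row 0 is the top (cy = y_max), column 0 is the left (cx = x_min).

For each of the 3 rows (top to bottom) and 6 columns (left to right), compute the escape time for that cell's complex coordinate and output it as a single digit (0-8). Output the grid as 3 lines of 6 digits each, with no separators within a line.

(row=0, col=0): c = -0.7100 + 1.5000i → escape time 2
(row=0, col=1): c = -0.4460 + 1.5000i → escape time 2
(row=0, col=2): c = -0.1820 + 1.5000i → escape time 2
(row=0, col=3): c = 0.0820 + 1.5000i → escape time 2
(row=0, col=4): c = 0.3460 + 1.5000i → escape time 2
(row=0, col=5): c = 0.6100 + 1.5000i → escape time 2
(row=1, col=0): c = -0.7100 + 0.8450i → escape time 4
(row=1, col=1): c = -0.4460 + 0.8450i → escape time 5
(row=1, col=2): c = -0.1820 + 0.8450i → escape time 8
(row=1, col=3): c = 0.0820 + 0.8450i → escape time 6
(row=1, col=4): c = 0.3460 + 0.8450i → escape time 4
(row=1, col=5): c = 0.6100 + 0.8450i → escape time 3
(row=2, col=0): c = -0.7100 + 0.1900i → escape time 8
(row=2, col=1): c = -0.4460 + 0.1900i → escape time 8
(row=2, col=2): c = -0.1820 + 0.1900i → escape time 8
(row=2, col=3): c = 0.0820 + 0.1900i → escape time 8
(row=2, col=4): c = 0.3460 + 0.1900i → escape time 8
(row=2, col=5): c = 0.6100 + 0.1900i → escape time 4

Answer: 222222
458643
888884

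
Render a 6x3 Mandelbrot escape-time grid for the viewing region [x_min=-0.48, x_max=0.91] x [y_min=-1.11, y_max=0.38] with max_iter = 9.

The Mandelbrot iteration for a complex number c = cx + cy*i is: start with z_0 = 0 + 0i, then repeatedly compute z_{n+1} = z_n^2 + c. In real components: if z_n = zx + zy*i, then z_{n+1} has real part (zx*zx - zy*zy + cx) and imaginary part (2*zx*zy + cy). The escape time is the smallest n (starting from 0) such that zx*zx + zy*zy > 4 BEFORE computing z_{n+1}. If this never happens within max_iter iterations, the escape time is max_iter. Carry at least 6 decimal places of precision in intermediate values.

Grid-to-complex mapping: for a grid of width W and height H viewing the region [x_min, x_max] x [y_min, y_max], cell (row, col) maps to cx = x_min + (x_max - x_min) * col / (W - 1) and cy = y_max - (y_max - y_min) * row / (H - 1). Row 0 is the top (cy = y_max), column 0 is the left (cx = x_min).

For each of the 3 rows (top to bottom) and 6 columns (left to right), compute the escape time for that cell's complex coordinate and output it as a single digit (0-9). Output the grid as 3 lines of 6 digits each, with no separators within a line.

(row=0, col=0): c = -0.4800 + 0.3800i → escape time 9
(row=0, col=1): c = -0.2020 + 0.3800i → escape time 9
(row=0, col=2): c = 0.0760 + 0.3800i → escape time 9
(row=0, col=3): c = 0.3540 + 0.3800i → escape time 9
(row=0, col=4): c = 0.6320 + 0.3800i → escape time 3
(row=0, col=5): c = 0.9100 + 0.3800i → escape time 3
(row=1, col=0): c = -0.4800 + -0.3650i → escape time 9
(row=1, col=1): c = -0.2020 + -0.3650i → escape time 9
(row=1, col=2): c = 0.0760 + -0.3650i → escape time 9
(row=1, col=3): c = 0.3540 + -0.3650i → escape time 9
(row=1, col=4): c = 0.6320 + -0.3650i → escape time 4
(row=1, col=5): c = 0.9100 + -0.3650i → escape time 3
(row=2, col=0): c = -0.4800 + -1.1100i → escape time 4
(row=2, col=1): c = -0.2020 + -1.1100i → escape time 9
(row=2, col=2): c = 0.0760 + -1.1100i → escape time 4
(row=2, col=3): c = 0.3540 + -1.1100i → escape time 2
(row=2, col=4): c = 0.6320 + -1.1100i → escape time 2
(row=2, col=5): c = 0.9100 + -1.1100i → escape time 2

Answer: 999933
999943
494222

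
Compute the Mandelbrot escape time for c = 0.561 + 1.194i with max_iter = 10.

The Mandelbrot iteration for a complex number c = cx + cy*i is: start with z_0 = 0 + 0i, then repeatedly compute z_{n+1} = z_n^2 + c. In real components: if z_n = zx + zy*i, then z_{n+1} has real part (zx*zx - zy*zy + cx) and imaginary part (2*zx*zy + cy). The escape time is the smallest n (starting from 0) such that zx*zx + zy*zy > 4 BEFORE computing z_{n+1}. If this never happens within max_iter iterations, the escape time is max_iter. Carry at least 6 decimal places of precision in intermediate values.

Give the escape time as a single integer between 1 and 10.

Answer: 2

Derivation:
z_0 = 0 + 0i, c = 0.5610 + 1.1940i
Iter 1: z = 0.5610 + 1.1940i, |z|^2 = 1.7404
Iter 2: z = -0.5499 + 2.5337i, |z|^2 = 6.7219
Escaped at iteration 2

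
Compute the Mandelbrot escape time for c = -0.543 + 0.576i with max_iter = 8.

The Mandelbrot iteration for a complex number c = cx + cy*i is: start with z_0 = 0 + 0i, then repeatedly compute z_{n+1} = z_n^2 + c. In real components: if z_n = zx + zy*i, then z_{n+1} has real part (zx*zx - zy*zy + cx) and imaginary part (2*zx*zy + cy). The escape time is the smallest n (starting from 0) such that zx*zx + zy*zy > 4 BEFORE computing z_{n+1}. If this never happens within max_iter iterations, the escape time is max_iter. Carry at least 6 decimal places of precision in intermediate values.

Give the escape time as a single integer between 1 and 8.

z_0 = 0 + 0i, c = -0.5430 + 0.5760i
Iter 1: z = -0.5430 + 0.5760i, |z|^2 = 0.6266
Iter 2: z = -0.5799 + -0.0495i, |z|^2 = 0.3388
Iter 3: z = -0.2091 + 0.6335i, |z|^2 = 0.4450
Iter 4: z = -0.9005 + 0.3110i, |z|^2 = 0.9077
Iter 5: z = 0.1712 + 0.0158i, |z|^2 = 0.0296
Iter 6: z = -0.5139 + 0.5814i, |z|^2 = 0.6022
Iter 7: z = -0.6169 + -0.0216i, |z|^2 = 0.3810

Answer: 8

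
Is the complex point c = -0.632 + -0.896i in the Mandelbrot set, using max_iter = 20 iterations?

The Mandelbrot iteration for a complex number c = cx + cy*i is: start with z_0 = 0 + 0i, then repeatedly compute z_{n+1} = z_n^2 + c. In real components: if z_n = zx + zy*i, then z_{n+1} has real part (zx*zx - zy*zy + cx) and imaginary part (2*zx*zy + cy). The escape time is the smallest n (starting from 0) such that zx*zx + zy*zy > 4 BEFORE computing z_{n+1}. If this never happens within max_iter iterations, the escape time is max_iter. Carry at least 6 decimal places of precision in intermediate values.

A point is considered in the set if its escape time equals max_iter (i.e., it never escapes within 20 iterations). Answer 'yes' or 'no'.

Answer: no

Derivation:
z_0 = 0 + 0i, c = -0.6320 + -0.8960i
Iter 1: z = -0.6320 + -0.8960i, |z|^2 = 1.2022
Iter 2: z = -1.0354 + 0.2365i, |z|^2 = 1.1280
Iter 3: z = 0.3841 + -1.3858i, |z|^2 = 2.0680
Iter 4: z = -2.4050 + -1.9606i, |z|^2 = 9.6278
Escaped at iteration 4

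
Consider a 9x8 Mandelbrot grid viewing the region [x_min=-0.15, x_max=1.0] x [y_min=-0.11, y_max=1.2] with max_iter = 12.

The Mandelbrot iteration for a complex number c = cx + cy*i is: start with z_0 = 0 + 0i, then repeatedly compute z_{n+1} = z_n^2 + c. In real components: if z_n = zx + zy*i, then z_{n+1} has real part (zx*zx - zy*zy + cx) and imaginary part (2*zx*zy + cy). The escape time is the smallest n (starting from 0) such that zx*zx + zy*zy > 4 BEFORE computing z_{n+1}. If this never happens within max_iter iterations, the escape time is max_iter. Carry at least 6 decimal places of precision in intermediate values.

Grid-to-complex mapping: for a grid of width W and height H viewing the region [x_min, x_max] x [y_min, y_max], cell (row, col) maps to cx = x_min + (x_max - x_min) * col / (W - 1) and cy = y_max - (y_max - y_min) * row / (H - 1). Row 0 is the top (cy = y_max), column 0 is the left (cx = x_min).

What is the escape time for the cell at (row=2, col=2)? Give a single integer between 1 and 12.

z_0 = 0 + 0i, c = 0.1375 + 0.8257i
Iter 1: z = 0.1375 + 0.8257i, |z|^2 = 0.7007
Iter 2: z = -0.5254 + 1.0528i, |z|^2 = 1.3844
Iter 3: z = -0.6948 + -0.2805i, |z|^2 = 0.5615
Iter 4: z = 0.5416 + 1.2156i, |z|^2 = 1.7709
Iter 5: z = -1.0468 + 2.1423i, |z|^2 = 5.6854
Escaped at iteration 5

Answer: 5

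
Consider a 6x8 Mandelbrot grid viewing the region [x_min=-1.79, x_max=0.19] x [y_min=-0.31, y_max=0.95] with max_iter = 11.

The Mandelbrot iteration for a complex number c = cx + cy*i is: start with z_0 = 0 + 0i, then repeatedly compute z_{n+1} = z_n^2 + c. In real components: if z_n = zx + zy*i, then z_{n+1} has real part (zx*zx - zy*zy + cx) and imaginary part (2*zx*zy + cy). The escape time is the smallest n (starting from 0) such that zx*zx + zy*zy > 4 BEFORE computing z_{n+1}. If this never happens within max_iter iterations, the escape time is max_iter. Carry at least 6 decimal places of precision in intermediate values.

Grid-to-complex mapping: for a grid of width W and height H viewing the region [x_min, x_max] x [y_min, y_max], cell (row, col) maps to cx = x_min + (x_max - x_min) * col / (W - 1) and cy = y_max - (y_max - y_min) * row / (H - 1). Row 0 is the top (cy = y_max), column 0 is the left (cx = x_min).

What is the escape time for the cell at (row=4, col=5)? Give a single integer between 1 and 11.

z_0 = 0 + 0i, c = 0.1900 + 0.2300i
Iter 1: z = 0.1900 + 0.2300i, |z|^2 = 0.0890
Iter 2: z = 0.1732 + 0.3174i, |z|^2 = 0.1307
Iter 3: z = 0.1193 + 0.3399i, |z|^2 = 0.1298
Iter 4: z = 0.0887 + 0.3111i, |z|^2 = 0.1046
Iter 5: z = 0.1011 + 0.2852i, |z|^2 = 0.0915
Iter 6: z = 0.1189 + 0.2877i, |z|^2 = 0.0969
Iter 7: z = 0.1214 + 0.2984i, |z|^2 = 0.1038
Iter 8: z = 0.1157 + 0.3024i, |z|^2 = 0.1049
Iter 9: z = 0.1119 + 0.3000i, |z|^2 = 0.1025
Iter 10: z = 0.1125 + 0.2971i, |z|^2 = 0.1010

Answer: 11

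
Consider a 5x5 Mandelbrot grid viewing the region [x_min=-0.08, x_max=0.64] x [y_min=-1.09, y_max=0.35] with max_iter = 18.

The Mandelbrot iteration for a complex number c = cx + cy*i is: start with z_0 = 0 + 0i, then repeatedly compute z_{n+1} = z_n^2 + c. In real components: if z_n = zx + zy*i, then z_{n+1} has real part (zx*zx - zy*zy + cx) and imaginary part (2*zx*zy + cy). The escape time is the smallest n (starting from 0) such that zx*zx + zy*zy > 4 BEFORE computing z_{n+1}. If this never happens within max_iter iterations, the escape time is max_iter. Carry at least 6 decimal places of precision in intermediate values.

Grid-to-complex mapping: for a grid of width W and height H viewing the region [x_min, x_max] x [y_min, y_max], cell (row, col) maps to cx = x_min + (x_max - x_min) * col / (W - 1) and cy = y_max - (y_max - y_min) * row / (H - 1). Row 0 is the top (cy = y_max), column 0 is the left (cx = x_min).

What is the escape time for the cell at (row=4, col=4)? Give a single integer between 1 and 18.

Answer: 2

Derivation:
z_0 = 0 + 0i, c = 0.6400 + -1.0900i
Iter 1: z = 0.6400 + -1.0900i, |z|^2 = 1.5977
Iter 2: z = -0.1385 + -2.4852i, |z|^2 = 6.1954
Escaped at iteration 2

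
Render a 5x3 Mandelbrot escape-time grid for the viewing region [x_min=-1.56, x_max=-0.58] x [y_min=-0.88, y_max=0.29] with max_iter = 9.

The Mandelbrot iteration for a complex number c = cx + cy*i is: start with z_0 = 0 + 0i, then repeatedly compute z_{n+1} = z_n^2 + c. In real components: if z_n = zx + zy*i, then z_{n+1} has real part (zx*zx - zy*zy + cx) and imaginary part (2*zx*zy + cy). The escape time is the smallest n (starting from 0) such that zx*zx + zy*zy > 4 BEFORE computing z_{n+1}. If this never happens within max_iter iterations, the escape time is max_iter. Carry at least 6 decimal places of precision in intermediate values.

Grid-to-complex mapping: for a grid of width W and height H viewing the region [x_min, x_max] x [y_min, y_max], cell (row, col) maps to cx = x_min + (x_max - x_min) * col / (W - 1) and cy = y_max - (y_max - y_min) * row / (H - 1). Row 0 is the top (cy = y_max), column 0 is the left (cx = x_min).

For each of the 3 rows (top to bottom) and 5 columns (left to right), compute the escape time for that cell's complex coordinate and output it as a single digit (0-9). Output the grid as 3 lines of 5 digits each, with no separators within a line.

(row=0, col=0): c = -1.5600 + 0.2900i → escape time 4
(row=0, col=1): c = -1.3150 + 0.2900i → escape time 7
(row=0, col=2): c = -1.0700 + 0.2900i → escape time 9
(row=0, col=3): c = -0.8250 + 0.2900i → escape time 9
(row=0, col=4): c = -0.5800 + 0.2900i → escape time 9
(row=1, col=0): c = -1.5600 + -0.2950i → escape time 4
(row=1, col=1): c = -1.3150 + -0.2950i → escape time 7
(row=1, col=2): c = -1.0700 + -0.2950i → escape time 9
(row=1, col=3): c = -0.8250 + -0.2950i → escape time 9
(row=1, col=4): c = -0.5800 + -0.2950i → escape time 9
(row=2, col=0): c = -1.5600 + -0.8800i → escape time 3
(row=2, col=1): c = -1.3150 + -0.8800i → escape time 3
(row=2, col=2): c = -1.0700 + -0.8800i → escape time 3
(row=2, col=3): c = -0.8250 + -0.8800i → escape time 4
(row=2, col=4): c = -0.5800 + -0.8800i → escape time 4

Answer: 47999
47999
33344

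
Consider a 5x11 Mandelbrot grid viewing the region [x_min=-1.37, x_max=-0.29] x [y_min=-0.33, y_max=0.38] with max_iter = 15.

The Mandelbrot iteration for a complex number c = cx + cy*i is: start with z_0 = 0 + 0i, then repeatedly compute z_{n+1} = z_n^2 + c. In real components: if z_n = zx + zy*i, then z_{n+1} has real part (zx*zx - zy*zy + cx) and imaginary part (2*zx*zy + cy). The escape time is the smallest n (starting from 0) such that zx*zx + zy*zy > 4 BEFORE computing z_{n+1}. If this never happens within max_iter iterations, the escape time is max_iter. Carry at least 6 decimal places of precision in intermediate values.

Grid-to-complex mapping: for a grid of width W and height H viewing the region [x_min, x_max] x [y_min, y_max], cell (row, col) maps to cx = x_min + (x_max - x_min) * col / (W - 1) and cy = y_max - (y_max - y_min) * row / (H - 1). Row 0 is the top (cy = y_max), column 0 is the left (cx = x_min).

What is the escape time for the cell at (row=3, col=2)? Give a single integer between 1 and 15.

z_0 = 0 + 0i, c = -0.8300 + 0.1670i
Iter 1: z = -0.8300 + 0.1670i, |z|^2 = 0.7168
Iter 2: z = -0.1690 + -0.1102i, |z|^2 = 0.0407
Iter 3: z = -0.8136 + 0.2043i, |z|^2 = 0.7036
Iter 4: z = -0.2098 + -0.1654i, |z|^2 = 0.0714
Iter 5: z = -0.8133 + 0.2364i, |z|^2 = 0.7174
Iter 6: z = -0.2244 + -0.2175i, |z|^2 = 0.0977
Iter 7: z = -0.8270 + 0.2646i, |z|^2 = 0.7539
Iter 8: z = -0.2161 + -0.2706i, |z|^2 = 0.1200
Iter 9: z = -0.8565 + 0.2840i, |z|^2 = 0.8143
Iter 10: z = -0.1770 + -0.3195i, |z|^2 = 0.1334
Iter 11: z = -0.9007 + 0.2801i, |z|^2 = 0.8898
Iter 12: z = -0.0971 + -0.3376i, |z|^2 = 0.1234
Iter 13: z = -0.9345 + 0.2326i, |z|^2 = 0.9275
Iter 14: z = -0.0107 + -0.2677i, |z|^2 = 0.0718

Answer: 15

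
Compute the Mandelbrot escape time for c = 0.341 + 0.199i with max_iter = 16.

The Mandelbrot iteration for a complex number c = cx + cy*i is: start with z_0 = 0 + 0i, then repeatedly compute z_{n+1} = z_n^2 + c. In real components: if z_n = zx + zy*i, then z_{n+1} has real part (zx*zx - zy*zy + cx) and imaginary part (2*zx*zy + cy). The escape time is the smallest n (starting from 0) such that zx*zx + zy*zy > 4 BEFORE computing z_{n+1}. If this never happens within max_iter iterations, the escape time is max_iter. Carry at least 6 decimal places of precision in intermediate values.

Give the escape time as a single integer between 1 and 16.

z_0 = 0 + 0i, c = 0.3410 + 0.1990i
Iter 1: z = 0.3410 + 0.1990i, |z|^2 = 0.1559
Iter 2: z = 0.4177 + 0.3347i, |z|^2 = 0.2865
Iter 3: z = 0.4034 + 0.4786i, |z|^2 = 0.3918
Iter 4: z = 0.2747 + 0.5852i, |z|^2 = 0.4179
Iter 5: z = 0.0740 + 0.5205i, |z|^2 = 0.2764
Iter 6: z = 0.0756 + 0.2761i, |z|^2 = 0.0819
Iter 7: z = 0.2705 + 0.2407i, |z|^2 = 0.1311
Iter 8: z = 0.3562 + 0.3292i, |z|^2 = 0.2353
Iter 9: z = 0.3595 + 0.4336i, |z|^2 = 0.3172
Iter 10: z = 0.2823 + 0.5107i, |z|^2 = 0.3405
Iter 11: z = 0.1598 + 0.4873i, |z|^2 = 0.2630
Iter 12: z = 0.1291 + 0.3548i, |z|^2 = 0.1425
Iter 13: z = 0.2318 + 0.2906i, |z|^2 = 0.1382
Iter 14: z = 0.3103 + 0.3337i, |z|^2 = 0.2076
Iter 15: z = 0.3259 + 0.4061i, |z|^2 = 0.2711

Answer: 16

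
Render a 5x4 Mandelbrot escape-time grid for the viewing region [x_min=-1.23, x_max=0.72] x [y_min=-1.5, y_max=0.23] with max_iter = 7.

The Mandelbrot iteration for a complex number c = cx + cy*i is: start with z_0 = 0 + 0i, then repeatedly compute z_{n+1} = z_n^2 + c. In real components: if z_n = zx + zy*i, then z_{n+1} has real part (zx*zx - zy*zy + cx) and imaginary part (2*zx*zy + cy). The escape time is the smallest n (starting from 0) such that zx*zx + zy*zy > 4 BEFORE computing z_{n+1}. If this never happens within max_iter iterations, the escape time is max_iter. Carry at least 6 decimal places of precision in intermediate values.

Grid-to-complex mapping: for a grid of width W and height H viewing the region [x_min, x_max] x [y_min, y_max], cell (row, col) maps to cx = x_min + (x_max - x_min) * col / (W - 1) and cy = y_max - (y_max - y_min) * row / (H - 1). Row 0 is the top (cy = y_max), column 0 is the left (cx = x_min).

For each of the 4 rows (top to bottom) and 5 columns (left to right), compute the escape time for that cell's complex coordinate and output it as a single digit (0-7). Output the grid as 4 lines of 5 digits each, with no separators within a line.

(row=0, col=0): c = -1.2300 + 0.2300i → escape time 7
(row=0, col=1): c = -0.7425 + 0.2300i → escape time 7
(row=0, col=2): c = -0.2550 + 0.2300i → escape time 7
(row=0, col=3): c = 0.2325 + 0.2300i → escape time 7
(row=0, col=4): c = 0.7200 + 0.2300i → escape time 3
(row=1, col=0): c = -1.2300 + -0.3467i → escape time 7
(row=1, col=1): c = -0.7425 + -0.3467i → escape time 7
(row=1, col=2): c = -0.2550 + -0.3467i → escape time 7
(row=1, col=3): c = 0.2325 + -0.3467i → escape time 7
(row=1, col=4): c = 0.7200 + -0.3467i → escape time 3
(row=2, col=0): c = -1.2300 + -0.9233i → escape time 3
(row=2, col=1): c = -0.7425 + -0.9233i → escape time 4
(row=2, col=2): c = -0.2550 + -0.9233i → escape time 7
(row=2, col=3): c = 0.2325 + -0.9233i → escape time 4
(row=2, col=4): c = 0.7200 + -0.9233i → escape time 2
(row=3, col=0): c = -1.2300 + -1.5000i → escape time 2
(row=3, col=1): c = -0.7425 + -1.5000i → escape time 2
(row=3, col=2): c = -0.2550 + -1.5000i → escape time 2
(row=3, col=3): c = 0.2325 + -1.5000i → escape time 2
(row=3, col=4): c = 0.7200 + -1.5000i → escape time 2

Answer: 77773
77773
34742
22222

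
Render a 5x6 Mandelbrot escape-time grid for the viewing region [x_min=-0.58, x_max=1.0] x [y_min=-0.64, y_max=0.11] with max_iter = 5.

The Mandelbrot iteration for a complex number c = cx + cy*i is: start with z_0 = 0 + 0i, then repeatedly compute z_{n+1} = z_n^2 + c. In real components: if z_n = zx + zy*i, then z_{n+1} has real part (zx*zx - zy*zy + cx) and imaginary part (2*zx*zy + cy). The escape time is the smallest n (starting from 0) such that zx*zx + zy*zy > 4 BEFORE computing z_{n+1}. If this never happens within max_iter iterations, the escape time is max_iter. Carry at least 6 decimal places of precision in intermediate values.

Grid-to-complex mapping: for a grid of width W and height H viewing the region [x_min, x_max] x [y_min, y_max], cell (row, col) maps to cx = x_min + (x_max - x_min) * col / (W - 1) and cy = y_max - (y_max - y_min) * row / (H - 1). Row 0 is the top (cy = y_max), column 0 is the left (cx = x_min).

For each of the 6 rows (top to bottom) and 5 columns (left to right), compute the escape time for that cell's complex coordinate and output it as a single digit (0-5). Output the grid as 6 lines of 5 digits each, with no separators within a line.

Answer: 55542
55542
55542
55542
55532
55532

Derivation:
(row=0, col=0): c = -0.5800 + 0.1100i → escape time 5
(row=0, col=1): c = -0.1850 + 0.1100i → escape time 5
(row=0, col=2): c = 0.2100 + 0.1100i → escape time 5
(row=0, col=3): c = 0.6050 + 0.1100i → escape time 4
(row=0, col=4): c = 1.0000 + 0.1100i → escape time 2
(row=1, col=0): c = -0.5800 + -0.0400i → escape time 5
(row=1, col=1): c = -0.1850 + -0.0400i → escape time 5
(row=1, col=2): c = 0.2100 + -0.0400i → escape time 5
(row=1, col=3): c = 0.6050 + -0.0400i → escape time 4
(row=1, col=4): c = 1.0000 + -0.0400i → escape time 2
(row=2, col=0): c = -0.5800 + -0.1900i → escape time 5
(row=2, col=1): c = -0.1850 + -0.1900i → escape time 5
(row=2, col=2): c = 0.2100 + -0.1900i → escape time 5
(row=2, col=3): c = 0.6050 + -0.1900i → escape time 4
(row=2, col=4): c = 1.0000 + -0.1900i → escape time 2
(row=3, col=0): c = -0.5800 + -0.3400i → escape time 5
(row=3, col=1): c = -0.1850 + -0.3400i → escape time 5
(row=3, col=2): c = 0.2100 + -0.3400i → escape time 5
(row=3, col=3): c = 0.6050 + -0.3400i → escape time 4
(row=3, col=4): c = 1.0000 + -0.3400i → escape time 2
(row=4, col=0): c = -0.5800 + -0.4900i → escape time 5
(row=4, col=1): c = -0.1850 + -0.4900i → escape time 5
(row=4, col=2): c = 0.2100 + -0.4900i → escape time 5
(row=4, col=3): c = 0.6050 + -0.4900i → escape time 3
(row=4, col=4): c = 1.0000 + -0.4900i → escape time 2
(row=5, col=0): c = -0.5800 + -0.6400i → escape time 5
(row=5, col=1): c = -0.1850 + -0.6400i → escape time 5
(row=5, col=2): c = 0.2100 + -0.6400i → escape time 5
(row=5, col=3): c = 0.6050 + -0.6400i → escape time 3
(row=5, col=4): c = 1.0000 + -0.6400i → escape time 2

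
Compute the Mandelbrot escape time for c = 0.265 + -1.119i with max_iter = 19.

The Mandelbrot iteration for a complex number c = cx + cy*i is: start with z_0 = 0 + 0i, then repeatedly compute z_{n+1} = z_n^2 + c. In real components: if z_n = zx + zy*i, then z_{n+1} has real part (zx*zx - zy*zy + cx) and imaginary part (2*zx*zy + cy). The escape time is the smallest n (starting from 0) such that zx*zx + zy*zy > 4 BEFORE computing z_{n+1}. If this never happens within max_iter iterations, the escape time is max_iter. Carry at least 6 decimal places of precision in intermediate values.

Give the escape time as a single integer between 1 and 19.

z_0 = 0 + 0i, c = 0.2650 + -1.1190i
Iter 1: z = 0.2650 + -1.1190i, |z|^2 = 1.3224
Iter 2: z = -0.9169 + -1.7121i, |z|^2 = 3.7720
Iter 3: z = -1.8254 + 2.0207i, |z|^2 = 7.4154
Escaped at iteration 3

Answer: 3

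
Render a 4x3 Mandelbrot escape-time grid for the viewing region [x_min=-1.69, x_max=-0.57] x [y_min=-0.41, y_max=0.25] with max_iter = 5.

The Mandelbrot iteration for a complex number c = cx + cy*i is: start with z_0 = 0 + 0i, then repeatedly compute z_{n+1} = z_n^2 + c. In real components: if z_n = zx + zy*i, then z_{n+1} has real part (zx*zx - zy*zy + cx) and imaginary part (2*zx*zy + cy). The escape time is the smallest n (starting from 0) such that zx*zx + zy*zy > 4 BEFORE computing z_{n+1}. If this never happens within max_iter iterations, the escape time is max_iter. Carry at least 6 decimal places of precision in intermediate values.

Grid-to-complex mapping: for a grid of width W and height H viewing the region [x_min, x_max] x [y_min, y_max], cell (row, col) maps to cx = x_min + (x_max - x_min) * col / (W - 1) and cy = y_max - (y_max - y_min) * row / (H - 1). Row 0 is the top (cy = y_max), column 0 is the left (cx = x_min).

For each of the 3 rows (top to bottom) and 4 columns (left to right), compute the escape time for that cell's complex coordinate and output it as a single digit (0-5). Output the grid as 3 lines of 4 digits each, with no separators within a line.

Answer: 4555
5555
3555

Derivation:
(row=0, col=0): c = -1.6900 + 0.2500i → escape time 4
(row=0, col=1): c = -1.3167 + 0.2500i → escape time 5
(row=0, col=2): c = -0.9433 + 0.2500i → escape time 5
(row=0, col=3): c = -0.5700 + 0.2500i → escape time 5
(row=1, col=0): c = -1.6900 + -0.0800i → escape time 5
(row=1, col=1): c = -1.3167 + -0.0800i → escape time 5
(row=1, col=2): c = -0.9433 + -0.0800i → escape time 5
(row=1, col=3): c = -0.5700 + -0.0800i → escape time 5
(row=2, col=0): c = -1.6900 + -0.4100i → escape time 3
(row=2, col=1): c = -1.3167 + -0.4100i → escape time 5
(row=2, col=2): c = -0.9433 + -0.4100i → escape time 5
(row=2, col=3): c = -0.5700 + -0.4100i → escape time 5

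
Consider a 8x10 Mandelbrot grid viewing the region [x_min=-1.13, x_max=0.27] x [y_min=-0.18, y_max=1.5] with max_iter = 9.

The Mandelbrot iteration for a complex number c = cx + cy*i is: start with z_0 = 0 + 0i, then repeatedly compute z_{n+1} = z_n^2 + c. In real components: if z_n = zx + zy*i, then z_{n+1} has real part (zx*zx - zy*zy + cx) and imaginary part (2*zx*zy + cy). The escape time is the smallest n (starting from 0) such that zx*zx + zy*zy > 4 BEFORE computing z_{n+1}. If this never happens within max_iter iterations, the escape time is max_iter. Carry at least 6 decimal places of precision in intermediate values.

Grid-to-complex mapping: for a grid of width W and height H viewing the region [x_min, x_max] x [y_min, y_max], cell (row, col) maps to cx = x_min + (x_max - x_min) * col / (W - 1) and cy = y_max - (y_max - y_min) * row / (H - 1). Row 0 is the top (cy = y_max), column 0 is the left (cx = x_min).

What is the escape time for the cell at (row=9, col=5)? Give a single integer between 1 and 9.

Answer: 9

Derivation:
z_0 = 0 + 0i, c = -0.1300 + -0.1800i
Iter 1: z = -0.1300 + -0.1800i, |z|^2 = 0.0493
Iter 2: z = -0.1455 + -0.1332i, |z|^2 = 0.0389
Iter 3: z = -0.1266 + -0.1412i, |z|^2 = 0.0360
Iter 4: z = -0.1339 + -0.1442i, |z|^2 = 0.0387
Iter 5: z = -0.1329 + -0.1414i, |z|^2 = 0.0376
Iter 6: z = -0.1323 + -0.1424i, |z|^2 = 0.0378
Iter 7: z = -0.1328 + -0.1423i, |z|^2 = 0.0379
Iter 8: z = -0.1326 + -0.1422i, |z|^2 = 0.0378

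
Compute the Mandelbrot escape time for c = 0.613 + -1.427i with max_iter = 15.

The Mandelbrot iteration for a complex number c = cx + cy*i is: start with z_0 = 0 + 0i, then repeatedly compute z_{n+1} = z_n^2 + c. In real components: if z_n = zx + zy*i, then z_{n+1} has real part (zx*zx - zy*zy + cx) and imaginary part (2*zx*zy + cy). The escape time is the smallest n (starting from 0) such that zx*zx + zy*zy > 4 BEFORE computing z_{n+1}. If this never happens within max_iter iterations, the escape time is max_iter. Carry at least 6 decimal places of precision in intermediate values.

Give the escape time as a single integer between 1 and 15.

Answer: 2

Derivation:
z_0 = 0 + 0i, c = 0.6130 + -1.4270i
Iter 1: z = 0.6130 + -1.4270i, |z|^2 = 2.4121
Iter 2: z = -1.0476 + -3.1765i, |z|^2 = 11.1875
Escaped at iteration 2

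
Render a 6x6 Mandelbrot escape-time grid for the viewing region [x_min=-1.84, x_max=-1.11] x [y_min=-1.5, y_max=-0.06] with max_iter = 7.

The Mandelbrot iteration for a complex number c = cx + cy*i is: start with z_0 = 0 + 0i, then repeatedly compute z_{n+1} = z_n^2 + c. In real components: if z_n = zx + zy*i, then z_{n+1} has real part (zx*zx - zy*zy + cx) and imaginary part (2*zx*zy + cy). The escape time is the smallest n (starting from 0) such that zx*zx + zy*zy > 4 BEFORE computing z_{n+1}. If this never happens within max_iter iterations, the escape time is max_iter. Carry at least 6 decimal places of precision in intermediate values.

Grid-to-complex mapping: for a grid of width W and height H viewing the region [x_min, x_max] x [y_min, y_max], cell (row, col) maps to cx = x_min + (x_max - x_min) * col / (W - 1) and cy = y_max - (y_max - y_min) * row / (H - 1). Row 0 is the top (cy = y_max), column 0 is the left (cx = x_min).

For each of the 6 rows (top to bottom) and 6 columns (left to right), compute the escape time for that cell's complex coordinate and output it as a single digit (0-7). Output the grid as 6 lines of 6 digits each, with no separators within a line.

(row=0, col=0): c = -1.8400 + -0.0600i → escape time 6
(row=0, col=1): c = -1.6940 + -0.0600i → escape time 7
(row=0, col=2): c = -1.5480 + -0.0600i → escape time 7
(row=0, col=3): c = -1.4020 + -0.0600i → escape time 7
(row=0, col=4): c = -1.2560 + -0.0600i → escape time 7
(row=0, col=5): c = -1.1100 + -0.0600i → escape time 7
(row=1, col=0): c = -1.8400 + -0.3480i → escape time 3
(row=1, col=1): c = -1.6940 + -0.3480i → escape time 4
(row=1, col=2): c = -1.5480 + -0.3480i → escape time 4
(row=1, col=3): c = -1.4020 + -0.3480i → escape time 5
(row=1, col=4): c = -1.2560 + -0.3480i → escape time 7
(row=1, col=5): c = -1.1100 + -0.3480i → escape time 7
(row=2, col=0): c = -1.8400 + -0.6360i → escape time 2
(row=2, col=1): c = -1.6940 + -0.6360i → escape time 3
(row=2, col=2): c = -1.5480 + -0.6360i → escape time 3
(row=2, col=3): c = -1.4020 + -0.6360i → escape time 3
(row=2, col=4): c = -1.2560 + -0.6360i → escape time 3
(row=2, col=5): c = -1.1100 + -0.6360i → escape time 4
(row=3, col=0): c = -1.8400 + -0.9240i → escape time 1
(row=3, col=1): c = -1.6940 + -0.9240i → escape time 2
(row=3, col=2): c = -1.5480 + -0.9240i → escape time 3
(row=3, col=3): c = -1.4020 + -0.9240i → escape time 3
(row=3, col=4): c = -1.2560 + -0.9240i → escape time 3
(row=3, col=5): c = -1.1100 + -0.9240i → escape time 3
(row=4, col=0): c = -1.8400 + -1.2120i → escape time 1
(row=4, col=1): c = -1.6940 + -1.2120i → escape time 1
(row=4, col=2): c = -1.5480 + -1.2120i → escape time 2
(row=4, col=3): c = -1.4020 + -1.2120i → escape time 2
(row=4, col=4): c = -1.2560 + -1.2120i → escape time 2
(row=4, col=5): c = -1.1100 + -1.2120i → escape time 2
(row=5, col=0): c = -1.8400 + -1.5000i → escape time 1
(row=5, col=1): c = -1.6940 + -1.5000i → escape time 1
(row=5, col=2): c = -1.5480 + -1.5000i → escape time 1
(row=5, col=3): c = -1.4020 + -1.5000i → escape time 1
(row=5, col=4): c = -1.2560 + -1.5000i → escape time 2
(row=5, col=5): c = -1.1100 + -1.5000i → escape time 2

Answer: 677777
344577
233334
123333
112222
111122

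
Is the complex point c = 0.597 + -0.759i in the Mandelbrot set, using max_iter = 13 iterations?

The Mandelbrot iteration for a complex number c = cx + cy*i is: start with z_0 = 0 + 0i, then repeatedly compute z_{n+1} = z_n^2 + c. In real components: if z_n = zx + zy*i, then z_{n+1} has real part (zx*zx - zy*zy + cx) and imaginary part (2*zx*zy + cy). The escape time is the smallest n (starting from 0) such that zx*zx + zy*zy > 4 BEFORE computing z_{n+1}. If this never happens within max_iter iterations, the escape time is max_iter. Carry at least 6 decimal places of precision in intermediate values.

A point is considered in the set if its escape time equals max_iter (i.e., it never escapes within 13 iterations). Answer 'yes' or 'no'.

z_0 = 0 + 0i, c = 0.5970 + -0.7590i
Iter 1: z = 0.5970 + -0.7590i, |z|^2 = 0.9325
Iter 2: z = 0.3773 + -1.6652i, |z|^2 = 2.9154
Iter 3: z = -2.0337 + -2.0157i, |z|^2 = 8.1988
Escaped at iteration 3

Answer: no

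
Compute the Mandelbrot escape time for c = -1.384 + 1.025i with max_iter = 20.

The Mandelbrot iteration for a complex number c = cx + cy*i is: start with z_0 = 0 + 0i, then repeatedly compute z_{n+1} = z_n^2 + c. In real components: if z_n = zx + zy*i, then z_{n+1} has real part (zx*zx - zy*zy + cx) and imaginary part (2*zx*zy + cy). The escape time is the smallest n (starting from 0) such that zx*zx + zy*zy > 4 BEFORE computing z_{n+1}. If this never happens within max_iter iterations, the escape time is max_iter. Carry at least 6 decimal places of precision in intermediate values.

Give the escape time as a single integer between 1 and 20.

z_0 = 0 + 0i, c = -1.3840 + 1.0250i
Iter 1: z = -1.3840 + 1.0250i, |z|^2 = 2.9661
Iter 2: z = -0.5192 + -1.8122i, |z|^2 = 3.5536
Iter 3: z = -4.3985 + 2.9067i, |z|^2 = 27.7959
Escaped at iteration 3

Answer: 3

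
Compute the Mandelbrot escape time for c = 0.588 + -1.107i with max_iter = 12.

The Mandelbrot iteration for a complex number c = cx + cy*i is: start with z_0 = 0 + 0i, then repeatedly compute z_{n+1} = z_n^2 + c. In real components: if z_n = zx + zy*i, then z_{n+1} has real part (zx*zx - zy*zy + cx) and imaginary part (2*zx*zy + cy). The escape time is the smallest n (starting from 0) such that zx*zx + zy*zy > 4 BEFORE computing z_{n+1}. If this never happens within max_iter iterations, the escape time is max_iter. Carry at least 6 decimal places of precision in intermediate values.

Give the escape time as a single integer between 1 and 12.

Answer: 2

Derivation:
z_0 = 0 + 0i, c = 0.5880 + -1.1070i
Iter 1: z = 0.5880 + -1.1070i, |z|^2 = 1.5712
Iter 2: z = -0.2917 + -2.4088i, |z|^2 = 5.8876
Escaped at iteration 2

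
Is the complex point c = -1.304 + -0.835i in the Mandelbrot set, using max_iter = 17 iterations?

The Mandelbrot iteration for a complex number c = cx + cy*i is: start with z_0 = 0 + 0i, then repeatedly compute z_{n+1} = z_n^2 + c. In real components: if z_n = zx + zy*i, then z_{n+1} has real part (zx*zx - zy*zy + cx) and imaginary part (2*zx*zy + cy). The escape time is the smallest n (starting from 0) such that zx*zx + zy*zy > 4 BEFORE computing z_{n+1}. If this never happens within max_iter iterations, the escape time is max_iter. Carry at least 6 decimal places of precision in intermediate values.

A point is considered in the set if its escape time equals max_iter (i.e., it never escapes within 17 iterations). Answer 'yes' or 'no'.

Answer: no

Derivation:
z_0 = 0 + 0i, c = -1.3040 + -0.8350i
Iter 1: z = -1.3040 + -0.8350i, |z|^2 = 2.3976
Iter 2: z = -0.3008 + 1.3427i, |z|^2 = 1.8933
Iter 3: z = -3.0163 + -1.6428i, |z|^2 = 11.7968
Escaped at iteration 3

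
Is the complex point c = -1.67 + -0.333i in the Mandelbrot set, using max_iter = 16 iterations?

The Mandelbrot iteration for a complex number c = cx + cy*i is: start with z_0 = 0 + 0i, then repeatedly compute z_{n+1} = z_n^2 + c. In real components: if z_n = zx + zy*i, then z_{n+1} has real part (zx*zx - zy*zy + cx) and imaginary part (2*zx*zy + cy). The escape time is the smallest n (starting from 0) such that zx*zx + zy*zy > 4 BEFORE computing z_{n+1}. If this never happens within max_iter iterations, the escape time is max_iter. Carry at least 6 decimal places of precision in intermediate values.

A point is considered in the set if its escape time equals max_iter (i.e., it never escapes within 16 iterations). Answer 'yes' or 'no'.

Answer: no

Derivation:
z_0 = 0 + 0i, c = -1.6700 + -0.3330i
Iter 1: z = -1.6700 + -0.3330i, |z|^2 = 2.8998
Iter 2: z = 1.0080 + 0.7792i, |z|^2 = 1.6233
Iter 3: z = -1.2611 + 1.2379i, |z|^2 = 3.1228
Iter 4: z = -1.6121 + -3.4553i, |z|^2 = 14.5378
Escaped at iteration 4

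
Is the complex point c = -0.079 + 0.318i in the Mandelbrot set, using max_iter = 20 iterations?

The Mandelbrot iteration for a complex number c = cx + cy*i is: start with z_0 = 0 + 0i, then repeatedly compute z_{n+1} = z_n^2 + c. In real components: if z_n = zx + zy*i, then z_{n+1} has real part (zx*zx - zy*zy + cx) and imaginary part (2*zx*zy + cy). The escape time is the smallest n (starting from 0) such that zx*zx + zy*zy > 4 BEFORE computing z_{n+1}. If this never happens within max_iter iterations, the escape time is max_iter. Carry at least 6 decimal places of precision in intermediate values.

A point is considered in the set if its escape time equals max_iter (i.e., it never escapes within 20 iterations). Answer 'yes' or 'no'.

Answer: yes

Derivation:
z_0 = 0 + 0i, c = -0.0790 + 0.3180i
Iter 1: z = -0.0790 + 0.3180i, |z|^2 = 0.1074
Iter 2: z = -0.1739 + 0.2678i, |z|^2 = 0.1019
Iter 3: z = -0.1205 + 0.2249i, |z|^2 = 0.0651
Iter 4: z = -0.1151 + 0.2638i, |z|^2 = 0.0828
Iter 5: z = -0.1354 + 0.2573i, |z|^2 = 0.0845
Iter 6: z = -0.1269 + 0.2483i, |z|^2 = 0.0778
Iter 7: z = -0.1246 + 0.2550i, |z|^2 = 0.0805
Iter 8: z = -0.1285 + 0.2545i, |z|^2 = 0.0813
Iter 9: z = -0.1272 + 0.2526i, |z|^2 = 0.0800
Iter 10: z = -0.1266 + 0.2537i, |z|^2 = 0.0804
Iter 11: z = -0.1273 + 0.2538i, |z|^2 = 0.0806
Iter 12: z = -0.1272 + 0.2534i, |z|^2 = 0.0804
Iter 13: z = -0.1270 + 0.2536i, |z|^2 = 0.0804
Iter 14: z = -0.1272 + 0.2536i, |z|^2 = 0.0805
Iter 15: z = -0.1271 + 0.2535i, |z|^2 = 0.0804
Iter 16: z = -0.1271 + 0.2535i, |z|^2 = 0.0804
Iter 17: z = -0.1271 + 0.2535i, |z|^2 = 0.0804
Iter 18: z = -0.1271 + 0.2535i, |z|^2 = 0.0804
Iter 19: z = -0.1271 + 0.2535i, |z|^2 = 0.0804
Did not escape in 20 iterations → in set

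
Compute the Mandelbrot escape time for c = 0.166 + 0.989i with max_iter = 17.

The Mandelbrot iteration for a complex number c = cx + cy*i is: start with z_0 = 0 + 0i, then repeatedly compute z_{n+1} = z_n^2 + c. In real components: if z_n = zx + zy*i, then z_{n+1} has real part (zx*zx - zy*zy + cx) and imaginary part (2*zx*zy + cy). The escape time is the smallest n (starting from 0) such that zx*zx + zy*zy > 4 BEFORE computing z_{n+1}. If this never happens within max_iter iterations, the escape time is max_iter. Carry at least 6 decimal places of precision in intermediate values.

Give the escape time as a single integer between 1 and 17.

z_0 = 0 + 0i, c = 0.1660 + 0.9890i
Iter 1: z = 0.1660 + 0.9890i, |z|^2 = 1.0057
Iter 2: z = -0.7846 + 1.3173i, |z|^2 = 2.3509
Iter 3: z = -0.9539 + -1.0781i, |z|^2 = 2.0721
Iter 4: z = -0.0864 + 3.0457i, |z|^2 = 9.2838
Escaped at iteration 4

Answer: 4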